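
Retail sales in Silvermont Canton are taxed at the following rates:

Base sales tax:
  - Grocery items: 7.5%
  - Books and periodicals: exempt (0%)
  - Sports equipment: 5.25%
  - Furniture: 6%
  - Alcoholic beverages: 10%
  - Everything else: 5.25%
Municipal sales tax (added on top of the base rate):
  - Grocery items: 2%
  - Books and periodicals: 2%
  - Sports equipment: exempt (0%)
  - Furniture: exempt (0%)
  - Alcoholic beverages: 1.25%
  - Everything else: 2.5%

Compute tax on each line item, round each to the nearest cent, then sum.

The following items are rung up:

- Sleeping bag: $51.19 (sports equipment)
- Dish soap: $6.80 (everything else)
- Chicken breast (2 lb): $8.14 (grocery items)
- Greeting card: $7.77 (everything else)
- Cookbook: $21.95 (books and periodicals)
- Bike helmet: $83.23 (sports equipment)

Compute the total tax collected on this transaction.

$9.40

Sleeping bag $51.19: sports equipment → 5.25% + 0% municipal = 5.25% → $2.69
Dish soap $6.80: everything else → 5.25% + 2.5% municipal = 7.75% → $0.53
Chicken breast (2 lb) $8.14: grocery items → 7.5% + 2% municipal = 9.5% → $0.77
Greeting card $7.77: everything else → 5.25% + 2.5% municipal = 7.75% → $0.60
Cookbook $21.95: books and periodicals → 0% + 2% municipal = 2% → $0.44
Bike helmet $83.23: sports equipment → 5.25% + 0% municipal = 5.25% → $4.37
Total tax = $2.69 + $0.53 + $0.77 + $0.60 + $0.44 + $4.37 = $9.40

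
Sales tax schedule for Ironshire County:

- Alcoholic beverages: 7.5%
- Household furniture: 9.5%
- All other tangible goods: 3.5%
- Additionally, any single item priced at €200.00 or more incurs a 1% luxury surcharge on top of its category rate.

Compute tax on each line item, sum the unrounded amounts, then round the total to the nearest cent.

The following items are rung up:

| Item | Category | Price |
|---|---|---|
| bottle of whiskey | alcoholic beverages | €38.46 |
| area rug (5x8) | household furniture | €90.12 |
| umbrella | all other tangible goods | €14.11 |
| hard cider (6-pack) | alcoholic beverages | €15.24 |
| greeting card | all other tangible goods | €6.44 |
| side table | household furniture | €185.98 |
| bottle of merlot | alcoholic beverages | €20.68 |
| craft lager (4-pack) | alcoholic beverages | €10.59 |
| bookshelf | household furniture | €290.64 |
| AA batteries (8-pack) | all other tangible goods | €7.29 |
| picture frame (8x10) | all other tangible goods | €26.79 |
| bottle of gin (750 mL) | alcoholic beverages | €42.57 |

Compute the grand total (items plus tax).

Bottle of whiskey €38.46: alcoholic beverages → 7.5% → €2.8845
Area rug (5x8) €90.12: household furniture → 9.5% → €8.5614
Umbrella €14.11: all other tangible goods → 3.5% → €0.49385
Hard cider (6-pack) €15.24: alcoholic beverages → 7.5% → €1.143
Greeting card €6.44: all other tangible goods → 3.5% → €0.2254
Side table €185.98: household furniture → 9.5% → €17.6681
Bottle of merlot €20.68: alcoholic beverages → 7.5% → €1.551
Craft lager (4-pack) €10.59: alcoholic beverages → 7.5% → €0.79425
Bookshelf €290.64: household furniture → 9.5% + 1% surcharge = 10.5% → €30.5172
AA batteries (8-pack) €7.29: all other tangible goods → 3.5% → €0.25515
Picture frame (8x10) €26.79: all other tangible goods → 3.5% → €0.93765
Bottle of gin (750 mL) €42.57: alcoholic beverages → 7.5% → €3.19275
Subtotal = €748.91; unrounded tax = €68.22425 → €68.22; total due = €817.13

€817.13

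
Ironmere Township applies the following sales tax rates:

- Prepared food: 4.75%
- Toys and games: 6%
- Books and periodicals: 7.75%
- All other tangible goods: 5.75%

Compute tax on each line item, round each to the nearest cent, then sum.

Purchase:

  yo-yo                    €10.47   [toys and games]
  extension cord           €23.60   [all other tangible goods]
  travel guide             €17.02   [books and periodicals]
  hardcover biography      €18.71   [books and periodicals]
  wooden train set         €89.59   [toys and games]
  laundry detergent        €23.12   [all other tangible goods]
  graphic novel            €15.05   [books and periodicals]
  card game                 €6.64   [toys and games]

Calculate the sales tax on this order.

Yo-yo €10.47: toys and games → 6% → €0.63
Extension cord €23.60: all other tangible goods → 5.75% → €1.36
Travel guide €17.02: books and periodicals → 7.75% → €1.32
Hardcover biography €18.71: books and periodicals → 7.75% → €1.45
Wooden train set €89.59: toys and games → 6% → €5.38
Laundry detergent €23.12: all other tangible goods → 5.75% → €1.33
Graphic novel €15.05: books and periodicals → 7.75% → €1.17
Card game €6.64: toys and games → 6% → €0.40
Total tax = €0.63 + €1.36 + €1.32 + €1.45 + €5.38 + €1.33 + €1.17 + €0.40 = €13.04

€13.04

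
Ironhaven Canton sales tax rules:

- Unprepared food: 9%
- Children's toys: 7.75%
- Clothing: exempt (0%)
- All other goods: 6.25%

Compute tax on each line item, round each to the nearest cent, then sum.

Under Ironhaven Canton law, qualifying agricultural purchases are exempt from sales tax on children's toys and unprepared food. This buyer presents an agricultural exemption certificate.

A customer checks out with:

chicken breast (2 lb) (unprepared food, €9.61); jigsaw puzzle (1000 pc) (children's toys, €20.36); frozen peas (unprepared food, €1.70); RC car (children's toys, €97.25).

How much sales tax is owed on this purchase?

€0.00

Chicken breast (2 lb) €9.61: unprepared food, buyer-exempt → 0% → €0.00
Jigsaw puzzle (1000 pc) €20.36: children's toys, buyer-exempt → 0% → €0.00
Frozen peas €1.70: unprepared food, buyer-exempt → 0% → €0.00
RC car €97.25: children's toys, buyer-exempt → 0% → €0.00
Total tax = €0.00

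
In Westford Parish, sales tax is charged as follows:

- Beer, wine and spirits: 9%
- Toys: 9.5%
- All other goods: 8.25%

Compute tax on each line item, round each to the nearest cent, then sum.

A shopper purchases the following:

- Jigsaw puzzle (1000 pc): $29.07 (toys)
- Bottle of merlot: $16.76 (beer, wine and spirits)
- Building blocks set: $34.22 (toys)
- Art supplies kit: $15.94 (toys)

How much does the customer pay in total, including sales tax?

Jigsaw puzzle (1000 pc) $29.07: toys → 9.5% → $2.76
Bottle of merlot $16.76: beer, wine and spirits → 9% → $1.51
Building blocks set $34.22: toys → 9.5% → $3.25
Art supplies kit $15.94: toys → 9.5% → $1.51
Subtotal = $95.99; tax = $9.03; total due = $105.02

$105.02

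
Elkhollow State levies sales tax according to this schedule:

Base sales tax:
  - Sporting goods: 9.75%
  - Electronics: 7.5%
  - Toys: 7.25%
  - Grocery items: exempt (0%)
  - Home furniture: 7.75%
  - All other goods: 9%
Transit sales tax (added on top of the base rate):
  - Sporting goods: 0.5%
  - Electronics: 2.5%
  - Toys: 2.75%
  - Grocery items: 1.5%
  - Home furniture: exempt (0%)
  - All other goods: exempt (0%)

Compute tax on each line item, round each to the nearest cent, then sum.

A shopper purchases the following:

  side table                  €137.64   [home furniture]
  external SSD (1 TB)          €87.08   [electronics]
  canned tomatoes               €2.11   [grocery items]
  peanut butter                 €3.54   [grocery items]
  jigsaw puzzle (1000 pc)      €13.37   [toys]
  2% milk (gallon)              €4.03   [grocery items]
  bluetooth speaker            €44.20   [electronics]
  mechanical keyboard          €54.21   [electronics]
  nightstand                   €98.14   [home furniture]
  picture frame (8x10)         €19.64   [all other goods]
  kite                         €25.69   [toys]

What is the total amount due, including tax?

€532.30

Side table €137.64: home furniture → 7.75% + 0% transit = 7.75% → €10.67
External SSD (1 TB) €87.08: electronics → 7.5% + 2.5% transit = 10% → €8.71
Canned tomatoes €2.11: grocery items → 0% + 1.5% transit = 1.5% → €0.03
Peanut butter €3.54: grocery items → 0% + 1.5% transit = 1.5% → €0.05
Jigsaw puzzle (1000 pc) €13.37: toys → 7.25% + 2.75% transit = 10% → €1.34
2% milk (gallon) €4.03: grocery items → 0% + 1.5% transit = 1.5% → €0.06
Bluetooth speaker €44.20: electronics → 7.5% + 2.5% transit = 10% → €4.42
Mechanical keyboard €54.21: electronics → 7.5% + 2.5% transit = 10% → €5.42
Nightstand €98.14: home furniture → 7.75% + 0% transit = 7.75% → €7.61
Picture frame (8x10) €19.64: all other goods → 9% + 0% transit = 9% → €1.77
Kite €25.69: toys → 7.25% + 2.75% transit = 10% → €2.57
Subtotal = €489.65; tax = €42.65; total due = €532.30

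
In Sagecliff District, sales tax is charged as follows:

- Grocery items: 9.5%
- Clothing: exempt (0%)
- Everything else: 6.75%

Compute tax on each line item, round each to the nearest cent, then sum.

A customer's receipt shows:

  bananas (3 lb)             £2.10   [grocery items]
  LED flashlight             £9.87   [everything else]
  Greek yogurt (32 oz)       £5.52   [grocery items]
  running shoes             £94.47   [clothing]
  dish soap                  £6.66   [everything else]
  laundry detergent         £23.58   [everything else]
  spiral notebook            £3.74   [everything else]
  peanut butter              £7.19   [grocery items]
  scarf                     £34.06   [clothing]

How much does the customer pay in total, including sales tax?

Bananas (3 lb) £2.10: grocery items → 9.5% → £0.20
LED flashlight £9.87: everything else → 6.75% → £0.67
Greek yogurt (32 oz) £5.52: grocery items → 9.5% → £0.52
Running shoes £94.47: clothing → 0% → £0.00
Dish soap £6.66: everything else → 6.75% → £0.45
Laundry detergent £23.58: everything else → 6.75% → £1.59
Spiral notebook £3.74: everything else → 6.75% → £0.25
Peanut butter £7.19: grocery items → 9.5% → £0.68
Scarf £34.06: clothing → 0% → £0.00
Subtotal = £187.19; tax = £4.36; total due = £191.55

£191.55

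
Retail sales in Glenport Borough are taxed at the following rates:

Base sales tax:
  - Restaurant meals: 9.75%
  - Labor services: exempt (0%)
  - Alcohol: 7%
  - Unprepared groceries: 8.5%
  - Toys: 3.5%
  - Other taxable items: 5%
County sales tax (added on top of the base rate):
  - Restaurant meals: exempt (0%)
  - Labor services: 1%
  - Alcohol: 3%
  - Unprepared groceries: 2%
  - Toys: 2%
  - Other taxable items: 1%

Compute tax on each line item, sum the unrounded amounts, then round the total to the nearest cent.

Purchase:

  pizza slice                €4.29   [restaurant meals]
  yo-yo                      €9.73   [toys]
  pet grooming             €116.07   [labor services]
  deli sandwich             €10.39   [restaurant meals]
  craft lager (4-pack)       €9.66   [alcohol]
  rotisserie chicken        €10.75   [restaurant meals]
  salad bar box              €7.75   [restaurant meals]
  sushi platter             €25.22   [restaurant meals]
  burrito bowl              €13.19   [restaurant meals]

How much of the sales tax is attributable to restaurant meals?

€6.98

Pizza slice €4.29: restaurant meals → 9.75% + 0% county = 9.75% → €0.418275
Deli sandwich €10.39: restaurant meals → 9.75% + 0% county = 9.75% → €1.013025
Rotisserie chicken €10.75: restaurant meals → 9.75% + 0% county = 9.75% → €1.048125
Salad bar box €7.75: restaurant meals → 9.75% + 0% county = 9.75% → €0.755625
Sushi platter €25.22: restaurant meals → 9.75% + 0% county = 9.75% → €2.45895
Burrito bowl €13.19: restaurant meals → 9.75% + 0% county = 9.75% → €1.286025
Tax on restaurant meals: unrounded sum = €6.980025 → €6.98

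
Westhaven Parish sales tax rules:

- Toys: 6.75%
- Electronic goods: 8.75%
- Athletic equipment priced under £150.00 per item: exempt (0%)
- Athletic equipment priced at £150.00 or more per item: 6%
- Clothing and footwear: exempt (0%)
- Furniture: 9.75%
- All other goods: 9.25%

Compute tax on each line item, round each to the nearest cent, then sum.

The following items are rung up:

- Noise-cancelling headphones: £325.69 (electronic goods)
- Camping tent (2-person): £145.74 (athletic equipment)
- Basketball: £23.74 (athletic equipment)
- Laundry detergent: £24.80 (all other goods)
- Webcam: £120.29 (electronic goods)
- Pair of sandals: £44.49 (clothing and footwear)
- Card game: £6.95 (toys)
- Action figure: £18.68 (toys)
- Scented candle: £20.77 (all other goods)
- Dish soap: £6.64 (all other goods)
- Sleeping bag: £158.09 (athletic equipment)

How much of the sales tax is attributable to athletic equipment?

£9.49

Camping tent (2-person) £145.74: athletic equipment, under £150.00 → 0% → £0.00
Basketball £23.74: athletic equipment, under £150.00 → 0% → £0.00
Sleeping bag £158.09: athletic equipment, £150.00 or more → 6% → £9.49
Tax on athletic equipment = £0.00 + £0.00 + £9.49 = £9.49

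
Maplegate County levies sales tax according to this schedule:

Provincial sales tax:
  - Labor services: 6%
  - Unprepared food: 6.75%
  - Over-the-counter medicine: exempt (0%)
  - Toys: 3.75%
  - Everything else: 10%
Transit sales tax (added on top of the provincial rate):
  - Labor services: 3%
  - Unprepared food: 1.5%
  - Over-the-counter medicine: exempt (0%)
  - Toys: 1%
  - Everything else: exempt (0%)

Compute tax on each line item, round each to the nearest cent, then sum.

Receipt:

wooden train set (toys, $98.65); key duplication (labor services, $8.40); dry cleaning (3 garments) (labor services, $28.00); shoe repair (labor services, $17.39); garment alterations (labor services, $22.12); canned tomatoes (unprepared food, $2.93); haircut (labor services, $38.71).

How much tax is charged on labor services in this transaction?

Key duplication $8.40: labor services → 6% + 3% transit = 9% → $0.76
Dry cleaning (3 garments) $28.00: labor services → 6% + 3% transit = 9% → $2.52
Shoe repair $17.39: labor services → 6% + 3% transit = 9% → $1.57
Garment alterations $22.12: labor services → 6% + 3% transit = 9% → $1.99
Haircut $38.71: labor services → 6% + 3% transit = 9% → $3.48
Tax on labor services = $0.76 + $2.52 + $1.57 + $1.99 + $3.48 = $10.32

$10.32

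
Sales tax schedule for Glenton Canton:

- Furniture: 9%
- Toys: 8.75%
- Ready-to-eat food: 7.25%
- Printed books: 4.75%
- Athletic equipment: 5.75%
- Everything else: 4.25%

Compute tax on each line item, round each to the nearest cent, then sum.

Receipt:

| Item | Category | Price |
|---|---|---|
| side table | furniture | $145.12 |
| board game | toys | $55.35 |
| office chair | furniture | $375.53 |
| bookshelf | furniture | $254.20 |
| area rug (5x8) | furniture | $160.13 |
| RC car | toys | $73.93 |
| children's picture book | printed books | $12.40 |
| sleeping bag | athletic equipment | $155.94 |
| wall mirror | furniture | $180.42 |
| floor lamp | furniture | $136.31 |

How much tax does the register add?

$133.53

Side table $145.12: furniture → 9% → $13.06
Board game $55.35: toys → 8.75% → $4.84
Office chair $375.53: furniture → 9% → $33.80
Bookshelf $254.20: furniture → 9% → $22.88
Area rug (5x8) $160.13: furniture → 9% → $14.41
RC car $73.93: toys → 8.75% → $6.47
Children's picture book $12.40: printed books → 4.75% → $0.59
Sleeping bag $155.94: athletic equipment → 5.75% → $8.97
Wall mirror $180.42: furniture → 9% → $16.24
Floor lamp $136.31: furniture → 9% → $12.27
Total tax = $13.06 + $4.84 + $33.80 + $22.88 + $14.41 + $6.47 + $0.59 + $8.97 + $16.24 + $12.27 = $133.53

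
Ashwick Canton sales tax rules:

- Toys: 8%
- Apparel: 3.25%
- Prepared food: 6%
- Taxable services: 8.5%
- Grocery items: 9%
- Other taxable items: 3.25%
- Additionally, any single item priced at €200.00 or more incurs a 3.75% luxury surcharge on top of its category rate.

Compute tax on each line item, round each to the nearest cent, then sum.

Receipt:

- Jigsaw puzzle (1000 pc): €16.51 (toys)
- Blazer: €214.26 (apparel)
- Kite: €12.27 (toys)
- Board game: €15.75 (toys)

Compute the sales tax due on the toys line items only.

€3.56

Jigsaw puzzle (1000 pc) €16.51: toys → 8% → €1.32
Kite €12.27: toys → 8% → €0.98
Board game €15.75: toys → 8% → €1.26
Tax on toys = €1.32 + €0.98 + €1.26 = €3.56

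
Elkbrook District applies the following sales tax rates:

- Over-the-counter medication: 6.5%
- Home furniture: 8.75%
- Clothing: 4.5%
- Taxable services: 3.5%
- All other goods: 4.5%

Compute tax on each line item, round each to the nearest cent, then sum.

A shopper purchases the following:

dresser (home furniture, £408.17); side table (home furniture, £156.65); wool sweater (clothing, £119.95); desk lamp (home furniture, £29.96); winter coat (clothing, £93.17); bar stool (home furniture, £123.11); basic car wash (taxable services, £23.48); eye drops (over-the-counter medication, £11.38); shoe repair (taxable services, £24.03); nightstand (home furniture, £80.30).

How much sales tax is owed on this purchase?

£81.83

Dresser £408.17: home furniture → 8.75% → £35.71
Side table £156.65: home furniture → 8.75% → £13.71
Wool sweater £119.95: clothing → 4.5% → £5.40
Desk lamp £29.96: home furniture → 8.75% → £2.62
Winter coat £93.17: clothing → 4.5% → £4.19
Bar stool £123.11: home furniture → 8.75% → £10.77
Basic car wash £23.48: taxable services → 3.5% → £0.82
Eye drops £11.38: over-the-counter medication → 6.5% → £0.74
Shoe repair £24.03: taxable services → 3.5% → £0.84
Nightstand £80.30: home furniture → 8.75% → £7.03
Total tax = £35.71 + £13.71 + £5.40 + £2.62 + £4.19 + £10.77 + £0.82 + £0.74 + £0.84 + £7.03 = £81.83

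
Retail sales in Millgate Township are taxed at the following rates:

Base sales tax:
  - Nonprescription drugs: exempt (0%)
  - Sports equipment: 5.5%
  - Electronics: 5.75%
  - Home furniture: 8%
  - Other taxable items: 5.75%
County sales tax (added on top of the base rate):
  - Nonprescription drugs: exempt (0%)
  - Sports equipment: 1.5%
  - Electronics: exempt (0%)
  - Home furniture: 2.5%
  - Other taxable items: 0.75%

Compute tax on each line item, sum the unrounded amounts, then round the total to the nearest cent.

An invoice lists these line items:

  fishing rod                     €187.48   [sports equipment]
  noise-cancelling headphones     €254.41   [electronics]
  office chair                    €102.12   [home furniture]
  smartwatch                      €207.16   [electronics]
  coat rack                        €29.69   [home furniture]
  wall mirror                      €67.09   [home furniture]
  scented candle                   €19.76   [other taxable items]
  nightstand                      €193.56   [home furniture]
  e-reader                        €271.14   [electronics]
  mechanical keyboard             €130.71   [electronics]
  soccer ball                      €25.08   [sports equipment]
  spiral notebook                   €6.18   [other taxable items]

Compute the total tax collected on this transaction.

€107.42

Fishing rod €187.48: sports equipment → 5.5% + 1.5% county = 7% → €13.1236
Noise-cancelling headphones €254.41: electronics → 5.75% + 0% county = 5.75% → €14.628575
Office chair €102.12: home furniture → 8% + 2.5% county = 10.5% → €10.7226
Smartwatch €207.16: electronics → 5.75% + 0% county = 5.75% → €11.9117
Coat rack €29.69: home furniture → 8% + 2.5% county = 10.5% → €3.11745
Wall mirror €67.09: home furniture → 8% + 2.5% county = 10.5% → €7.04445
Scented candle €19.76: other taxable items → 5.75% + 0.75% county = 6.5% → €1.2844
Nightstand €193.56: home furniture → 8% + 2.5% county = 10.5% → €20.3238
E-reader €271.14: electronics → 5.75% + 0% county = 5.75% → €15.59055
Mechanical keyboard €130.71: electronics → 5.75% + 0% county = 5.75% → €7.515825
Soccer ball €25.08: sports equipment → 5.5% + 1.5% county = 7% → €1.7556
Spiral notebook €6.18: other taxable items → 5.75% + 0.75% county = 6.5% → €0.4017
Unrounded tax sum = €107.42025 → €107.42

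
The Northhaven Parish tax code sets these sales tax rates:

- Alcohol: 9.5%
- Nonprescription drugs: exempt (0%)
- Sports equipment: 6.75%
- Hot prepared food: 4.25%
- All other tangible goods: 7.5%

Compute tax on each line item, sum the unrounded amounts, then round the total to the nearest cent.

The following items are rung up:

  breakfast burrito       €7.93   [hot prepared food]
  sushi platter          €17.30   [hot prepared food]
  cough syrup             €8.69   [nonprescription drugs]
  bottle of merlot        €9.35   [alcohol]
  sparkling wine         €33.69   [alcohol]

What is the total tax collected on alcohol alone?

Bottle of merlot €9.35: alcohol → 9.5% → €0.88825
Sparkling wine €33.69: alcohol → 9.5% → €3.20055
Tax on alcohol: unrounded sum = €4.0888 → €4.09

€4.09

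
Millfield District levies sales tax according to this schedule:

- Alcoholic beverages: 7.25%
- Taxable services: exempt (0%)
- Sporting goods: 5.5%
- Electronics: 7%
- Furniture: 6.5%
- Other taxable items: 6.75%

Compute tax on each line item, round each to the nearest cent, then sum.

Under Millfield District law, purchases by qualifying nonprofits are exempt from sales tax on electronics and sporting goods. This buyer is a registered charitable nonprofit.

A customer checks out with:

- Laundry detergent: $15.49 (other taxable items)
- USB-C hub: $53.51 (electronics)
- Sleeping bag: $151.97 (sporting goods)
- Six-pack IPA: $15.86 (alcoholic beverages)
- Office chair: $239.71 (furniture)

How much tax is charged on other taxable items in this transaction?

$1.05

Laundry detergent $15.49: other taxable items → 6.75% → $1.05
Tax on other taxable items = $1.05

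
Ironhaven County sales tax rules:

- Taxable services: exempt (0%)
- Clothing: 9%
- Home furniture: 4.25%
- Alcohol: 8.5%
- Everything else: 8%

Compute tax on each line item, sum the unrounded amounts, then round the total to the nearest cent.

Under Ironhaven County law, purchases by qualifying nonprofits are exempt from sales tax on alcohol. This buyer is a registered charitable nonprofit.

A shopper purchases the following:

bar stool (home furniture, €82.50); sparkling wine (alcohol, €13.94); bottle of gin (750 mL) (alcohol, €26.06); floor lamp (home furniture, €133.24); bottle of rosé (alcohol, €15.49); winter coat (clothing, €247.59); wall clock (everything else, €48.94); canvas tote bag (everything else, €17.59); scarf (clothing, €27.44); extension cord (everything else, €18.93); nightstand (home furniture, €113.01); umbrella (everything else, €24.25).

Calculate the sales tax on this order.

€47.50

Bar stool €82.50: home furniture → 4.25% → €3.50625
Sparkling wine €13.94: alcohol, buyer-exempt → 0% → €0.00
Bottle of gin (750 mL) €26.06: alcohol, buyer-exempt → 0% → €0.00
Floor lamp €133.24: home furniture → 4.25% → €5.6627
Bottle of rosé €15.49: alcohol, buyer-exempt → 0% → €0.00
Winter coat €247.59: clothing → 9% → €22.2831
Wall clock €48.94: everything else → 8% → €3.9152
Canvas tote bag €17.59: everything else → 8% → €1.4072
Scarf €27.44: clothing → 9% → €2.4696
Extension cord €18.93: everything else → 8% → €1.5144
Nightstand €113.01: home furniture → 4.25% → €4.802925
Umbrella €24.25: everything else → 8% → €1.94
Unrounded tax sum = €47.501375 → €47.50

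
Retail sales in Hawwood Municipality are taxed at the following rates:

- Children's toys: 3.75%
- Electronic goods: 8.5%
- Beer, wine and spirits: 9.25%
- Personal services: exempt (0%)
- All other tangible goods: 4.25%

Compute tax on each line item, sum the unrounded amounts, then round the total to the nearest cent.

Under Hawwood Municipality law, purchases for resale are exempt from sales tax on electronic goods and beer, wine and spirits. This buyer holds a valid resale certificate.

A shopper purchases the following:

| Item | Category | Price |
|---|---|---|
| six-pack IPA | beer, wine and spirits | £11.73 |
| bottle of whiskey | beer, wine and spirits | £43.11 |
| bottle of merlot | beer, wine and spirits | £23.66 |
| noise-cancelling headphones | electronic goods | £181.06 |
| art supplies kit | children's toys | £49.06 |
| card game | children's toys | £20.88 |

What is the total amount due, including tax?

Six-pack IPA £11.73: beer, wine and spirits, buyer-exempt → 0% → £0.00
Bottle of whiskey £43.11: beer, wine and spirits, buyer-exempt → 0% → £0.00
Bottle of merlot £23.66: beer, wine and spirits, buyer-exempt → 0% → £0.00
Noise-cancelling headphones £181.06: electronic goods, buyer-exempt → 0% → £0.00
Art supplies kit £49.06: children's toys → 3.75% → £1.83975
Card game £20.88: children's toys → 3.75% → £0.783
Subtotal = £329.50; unrounded tax = £2.62275 → £2.62; total due = £332.12

£332.12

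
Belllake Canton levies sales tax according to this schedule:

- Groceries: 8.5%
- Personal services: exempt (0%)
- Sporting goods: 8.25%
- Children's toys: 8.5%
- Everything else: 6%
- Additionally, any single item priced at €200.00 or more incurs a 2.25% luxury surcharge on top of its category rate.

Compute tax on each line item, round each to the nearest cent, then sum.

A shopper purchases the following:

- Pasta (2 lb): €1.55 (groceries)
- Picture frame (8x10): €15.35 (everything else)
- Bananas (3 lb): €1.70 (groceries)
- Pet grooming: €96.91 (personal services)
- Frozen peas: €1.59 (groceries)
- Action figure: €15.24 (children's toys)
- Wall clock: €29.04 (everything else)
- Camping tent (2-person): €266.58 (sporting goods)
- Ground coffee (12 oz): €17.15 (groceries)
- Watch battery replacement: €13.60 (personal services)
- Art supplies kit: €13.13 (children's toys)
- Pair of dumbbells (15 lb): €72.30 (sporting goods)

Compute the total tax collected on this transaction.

Pasta (2 lb) €1.55: groceries → 8.5% → €0.13
Picture frame (8x10) €15.35: everything else → 6% → €0.92
Bananas (3 lb) €1.70: groceries → 8.5% → €0.14
Pet grooming €96.91: personal services → 0% → €0.00
Frozen peas €1.59: groceries → 8.5% → €0.14
Action figure €15.24: children's toys → 8.5% → €1.30
Wall clock €29.04: everything else → 6% → €1.74
Camping tent (2-person) €266.58: sporting goods → 8.25% + 2.25% surcharge = 10.5% → €27.99
Ground coffee (12 oz) €17.15: groceries → 8.5% → €1.46
Watch battery replacement €13.60: personal services → 0% → €0.00
Art supplies kit €13.13: children's toys → 8.5% → €1.12
Pair of dumbbells (15 lb) €72.30: sporting goods → 8.25% → €5.96
Total tax = €0.13 + €0.92 + €0.14 + €0.14 + €1.30 + €1.74 + €27.99 + €1.46 + €1.12 + €5.96 = €40.90

€40.90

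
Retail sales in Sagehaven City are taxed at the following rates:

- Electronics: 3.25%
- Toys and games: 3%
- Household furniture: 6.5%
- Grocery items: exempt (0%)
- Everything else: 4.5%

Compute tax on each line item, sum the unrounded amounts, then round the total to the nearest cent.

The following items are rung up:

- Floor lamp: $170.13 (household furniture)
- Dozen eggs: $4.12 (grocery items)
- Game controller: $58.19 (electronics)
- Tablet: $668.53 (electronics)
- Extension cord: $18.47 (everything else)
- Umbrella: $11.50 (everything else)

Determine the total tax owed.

$36.03

Floor lamp $170.13: household furniture → 6.5% → $11.05845
Dozen eggs $4.12: grocery items → 0% → $0.00
Game controller $58.19: electronics → 3.25% → $1.891175
Tablet $668.53: electronics → 3.25% → $21.727225
Extension cord $18.47: everything else → 4.5% → $0.83115
Umbrella $11.50: everything else → 4.5% → $0.5175
Unrounded tax sum = $36.0255 → $36.03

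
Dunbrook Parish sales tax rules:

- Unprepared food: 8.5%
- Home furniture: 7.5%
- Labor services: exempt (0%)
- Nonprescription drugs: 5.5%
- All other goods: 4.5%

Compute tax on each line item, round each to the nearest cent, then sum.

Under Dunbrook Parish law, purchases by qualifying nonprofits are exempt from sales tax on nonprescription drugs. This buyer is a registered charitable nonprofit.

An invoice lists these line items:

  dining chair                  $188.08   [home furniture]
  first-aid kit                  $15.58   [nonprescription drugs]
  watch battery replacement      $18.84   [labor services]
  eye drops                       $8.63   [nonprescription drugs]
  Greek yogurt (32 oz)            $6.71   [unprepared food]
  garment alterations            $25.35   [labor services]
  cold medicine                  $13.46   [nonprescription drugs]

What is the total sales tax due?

$14.68

Dining chair $188.08: home furniture → 7.5% → $14.11
First-aid kit $15.58: nonprescription drugs, buyer-exempt → 0% → $0.00
Watch battery replacement $18.84: labor services → 0% → $0.00
Eye drops $8.63: nonprescription drugs, buyer-exempt → 0% → $0.00
Greek yogurt (32 oz) $6.71: unprepared food → 8.5% → $0.57
Garment alterations $25.35: labor services → 0% → $0.00
Cold medicine $13.46: nonprescription drugs, buyer-exempt → 0% → $0.00
Total tax = $14.11 + $0.57 = $14.68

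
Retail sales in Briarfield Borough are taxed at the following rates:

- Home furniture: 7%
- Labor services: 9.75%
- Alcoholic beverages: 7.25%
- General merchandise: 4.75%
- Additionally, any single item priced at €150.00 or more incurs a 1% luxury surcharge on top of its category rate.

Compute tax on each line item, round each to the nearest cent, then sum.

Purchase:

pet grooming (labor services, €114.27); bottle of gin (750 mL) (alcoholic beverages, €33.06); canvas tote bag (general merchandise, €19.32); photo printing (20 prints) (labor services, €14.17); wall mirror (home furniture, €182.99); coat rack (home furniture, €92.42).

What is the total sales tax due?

Pet grooming €114.27: labor services → 9.75% → €11.14
Bottle of gin (750 mL) €33.06: alcoholic beverages → 7.25% → €2.40
Canvas tote bag €19.32: general merchandise → 4.75% → €0.92
Photo printing (20 prints) €14.17: labor services → 9.75% → €1.38
Wall mirror €182.99: home furniture → 7% + 1% surcharge = 8% → €14.64
Coat rack €92.42: home furniture → 7% → €6.47
Total tax = €11.14 + €2.40 + €0.92 + €1.38 + €14.64 + €6.47 = €36.95

€36.95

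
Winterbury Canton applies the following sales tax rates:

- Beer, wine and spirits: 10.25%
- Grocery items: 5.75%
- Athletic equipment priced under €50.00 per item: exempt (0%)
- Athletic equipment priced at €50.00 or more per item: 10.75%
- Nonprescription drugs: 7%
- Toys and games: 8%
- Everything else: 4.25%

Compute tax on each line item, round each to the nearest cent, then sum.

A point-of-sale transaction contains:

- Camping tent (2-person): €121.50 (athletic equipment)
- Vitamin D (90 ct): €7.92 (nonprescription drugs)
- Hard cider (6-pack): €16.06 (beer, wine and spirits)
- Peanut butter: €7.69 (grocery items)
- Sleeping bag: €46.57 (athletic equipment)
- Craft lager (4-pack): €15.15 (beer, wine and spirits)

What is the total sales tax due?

€17.25

Camping tent (2-person) €121.50: athletic equipment, €50.00 or more → 10.75% → €13.06
Vitamin D (90 ct) €7.92: nonprescription drugs → 7% → €0.55
Hard cider (6-pack) €16.06: beer, wine and spirits → 10.25% → €1.65
Peanut butter €7.69: grocery items → 5.75% → €0.44
Sleeping bag €46.57: athletic equipment, under €50.00 → 0% → €0.00
Craft lager (4-pack) €15.15: beer, wine and spirits → 10.25% → €1.55
Total tax = €13.06 + €0.55 + €1.65 + €0.44 + €1.55 = €17.25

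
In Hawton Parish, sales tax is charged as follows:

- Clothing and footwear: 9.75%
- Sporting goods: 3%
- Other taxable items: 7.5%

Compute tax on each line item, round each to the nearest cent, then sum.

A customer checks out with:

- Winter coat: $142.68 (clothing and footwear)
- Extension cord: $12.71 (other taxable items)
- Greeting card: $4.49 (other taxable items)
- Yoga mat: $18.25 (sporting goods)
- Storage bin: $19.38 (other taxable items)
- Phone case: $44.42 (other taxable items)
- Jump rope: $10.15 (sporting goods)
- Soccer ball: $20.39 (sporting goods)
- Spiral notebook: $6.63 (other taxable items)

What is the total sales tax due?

Winter coat $142.68: clothing and footwear → 9.75% → $13.91
Extension cord $12.71: other taxable items → 7.5% → $0.95
Greeting card $4.49: other taxable items → 7.5% → $0.34
Yoga mat $18.25: sporting goods → 3% → $0.55
Storage bin $19.38: other taxable items → 7.5% → $1.45
Phone case $44.42: other taxable items → 7.5% → $3.33
Jump rope $10.15: sporting goods → 3% → $0.30
Soccer ball $20.39: sporting goods → 3% → $0.61
Spiral notebook $6.63: other taxable items → 7.5% → $0.50
Total tax = $13.91 + $0.95 + $0.34 + $0.55 + $1.45 + $3.33 + $0.30 + $0.61 + $0.50 = $21.94

$21.94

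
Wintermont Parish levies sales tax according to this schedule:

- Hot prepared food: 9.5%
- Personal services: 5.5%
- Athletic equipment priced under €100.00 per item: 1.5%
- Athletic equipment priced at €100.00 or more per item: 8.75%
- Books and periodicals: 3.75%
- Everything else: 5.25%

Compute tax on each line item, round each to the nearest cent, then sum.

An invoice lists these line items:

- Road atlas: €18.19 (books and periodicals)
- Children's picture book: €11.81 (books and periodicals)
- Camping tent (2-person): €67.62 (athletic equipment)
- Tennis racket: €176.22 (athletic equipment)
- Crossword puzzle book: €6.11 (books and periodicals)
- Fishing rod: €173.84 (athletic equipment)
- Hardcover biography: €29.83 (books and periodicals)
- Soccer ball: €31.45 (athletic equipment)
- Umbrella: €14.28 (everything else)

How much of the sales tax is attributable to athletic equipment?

Camping tent (2-person) €67.62: athletic equipment, under €100.00 → 1.5% → €1.01
Tennis racket €176.22: athletic equipment, €100.00 or more → 8.75% → €15.42
Fishing rod €173.84: athletic equipment, €100.00 or more → 8.75% → €15.21
Soccer ball €31.45: athletic equipment, under €100.00 → 1.5% → €0.47
Tax on athletic equipment = €1.01 + €15.42 + €15.21 + €0.47 = €32.11

€32.11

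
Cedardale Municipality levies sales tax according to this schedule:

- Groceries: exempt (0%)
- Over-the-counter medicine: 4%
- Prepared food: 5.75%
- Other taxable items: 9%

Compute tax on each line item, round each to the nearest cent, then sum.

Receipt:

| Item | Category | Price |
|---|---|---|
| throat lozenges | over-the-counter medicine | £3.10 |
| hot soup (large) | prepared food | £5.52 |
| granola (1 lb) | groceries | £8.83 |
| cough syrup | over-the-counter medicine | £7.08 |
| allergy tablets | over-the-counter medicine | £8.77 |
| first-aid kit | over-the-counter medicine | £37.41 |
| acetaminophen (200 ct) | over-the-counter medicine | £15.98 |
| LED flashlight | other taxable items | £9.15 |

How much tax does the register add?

Throat lozenges £3.10: over-the-counter medicine → 4% → £0.12
Hot soup (large) £5.52: prepared food → 5.75% → £0.32
Granola (1 lb) £8.83: groceries → 0% → £0.00
Cough syrup £7.08: over-the-counter medicine → 4% → £0.28
Allergy tablets £8.77: over-the-counter medicine → 4% → £0.35
First-aid kit £37.41: over-the-counter medicine → 4% → £1.50
Acetaminophen (200 ct) £15.98: over-the-counter medicine → 4% → £0.64
LED flashlight £9.15: other taxable items → 9% → £0.82
Total tax = £0.12 + £0.32 + £0.28 + £0.35 + £1.50 + £0.64 + £0.82 = £4.03

£4.03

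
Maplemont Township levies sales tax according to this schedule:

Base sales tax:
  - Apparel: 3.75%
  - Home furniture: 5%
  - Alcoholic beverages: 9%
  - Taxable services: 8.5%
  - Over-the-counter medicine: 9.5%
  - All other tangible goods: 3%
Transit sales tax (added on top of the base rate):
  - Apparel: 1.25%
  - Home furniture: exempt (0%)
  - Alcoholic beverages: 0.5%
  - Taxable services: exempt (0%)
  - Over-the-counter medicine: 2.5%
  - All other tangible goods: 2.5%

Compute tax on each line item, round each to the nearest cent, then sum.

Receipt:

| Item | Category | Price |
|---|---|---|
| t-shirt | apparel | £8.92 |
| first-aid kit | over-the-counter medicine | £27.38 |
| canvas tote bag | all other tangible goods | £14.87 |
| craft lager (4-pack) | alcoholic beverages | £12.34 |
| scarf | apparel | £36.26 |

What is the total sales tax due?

T-shirt £8.92: apparel → 3.75% + 1.25% transit = 5% → £0.45
First-aid kit £27.38: over-the-counter medicine → 9.5% + 2.5% transit = 12% → £3.29
Canvas tote bag £14.87: all other tangible goods → 3% + 2.5% transit = 5.5% → £0.82
Craft lager (4-pack) £12.34: alcoholic beverages → 9% + 0.5% transit = 9.5% → £1.17
Scarf £36.26: apparel → 3.75% + 1.25% transit = 5% → £1.81
Total tax = £0.45 + £3.29 + £0.82 + £1.17 + £1.81 = £7.54

£7.54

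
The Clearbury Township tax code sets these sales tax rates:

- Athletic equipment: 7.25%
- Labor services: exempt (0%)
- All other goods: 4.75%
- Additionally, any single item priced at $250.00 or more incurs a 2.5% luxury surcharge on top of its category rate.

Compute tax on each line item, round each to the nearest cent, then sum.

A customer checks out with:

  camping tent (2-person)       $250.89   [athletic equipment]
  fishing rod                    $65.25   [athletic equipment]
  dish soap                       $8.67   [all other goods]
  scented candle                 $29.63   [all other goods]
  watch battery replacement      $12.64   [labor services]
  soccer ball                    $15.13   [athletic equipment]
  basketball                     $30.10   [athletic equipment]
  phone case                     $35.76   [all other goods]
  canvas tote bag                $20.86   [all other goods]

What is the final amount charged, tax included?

$505.91

Camping tent (2-person) $250.89: athletic equipment → 7.25% + 2.5% surcharge = 9.75% → $24.46
Fishing rod $65.25: athletic equipment → 7.25% → $4.73
Dish soap $8.67: all other goods → 4.75% → $0.41
Scented candle $29.63: all other goods → 4.75% → $1.41
Watch battery replacement $12.64: labor services → 0% → $0.00
Soccer ball $15.13: athletic equipment → 7.25% → $1.10
Basketball $30.10: athletic equipment → 7.25% → $2.18
Phone case $35.76: all other goods → 4.75% → $1.70
Canvas tote bag $20.86: all other goods → 4.75% → $0.99
Subtotal = $468.93; tax = $36.98; total due = $505.91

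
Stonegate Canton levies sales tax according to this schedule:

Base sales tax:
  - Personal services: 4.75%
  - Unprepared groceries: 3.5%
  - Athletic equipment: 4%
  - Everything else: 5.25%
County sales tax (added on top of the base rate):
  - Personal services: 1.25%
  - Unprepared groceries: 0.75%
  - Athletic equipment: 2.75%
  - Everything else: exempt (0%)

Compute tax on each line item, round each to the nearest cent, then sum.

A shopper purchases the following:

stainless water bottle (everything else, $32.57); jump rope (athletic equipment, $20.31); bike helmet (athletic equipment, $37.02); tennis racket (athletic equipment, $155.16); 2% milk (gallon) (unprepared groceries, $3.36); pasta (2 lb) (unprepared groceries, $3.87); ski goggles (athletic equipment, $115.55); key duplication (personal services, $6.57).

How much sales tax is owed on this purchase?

$24.54

Stainless water bottle $32.57: everything else → 5.25% + 0% county = 5.25% → $1.71
Jump rope $20.31: athletic equipment → 4% + 2.75% county = 6.75% → $1.37
Bike helmet $37.02: athletic equipment → 4% + 2.75% county = 6.75% → $2.50
Tennis racket $155.16: athletic equipment → 4% + 2.75% county = 6.75% → $10.47
2% milk (gallon) $3.36: unprepared groceries → 3.5% + 0.75% county = 4.25% → $0.14
Pasta (2 lb) $3.87: unprepared groceries → 3.5% + 0.75% county = 4.25% → $0.16
Ski goggles $115.55: athletic equipment → 4% + 2.75% county = 6.75% → $7.80
Key duplication $6.57: personal services → 4.75% + 1.25% county = 6% → $0.39
Total tax = $1.71 + $1.37 + $2.50 + $10.47 + $0.14 + $0.16 + $7.80 + $0.39 = $24.54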